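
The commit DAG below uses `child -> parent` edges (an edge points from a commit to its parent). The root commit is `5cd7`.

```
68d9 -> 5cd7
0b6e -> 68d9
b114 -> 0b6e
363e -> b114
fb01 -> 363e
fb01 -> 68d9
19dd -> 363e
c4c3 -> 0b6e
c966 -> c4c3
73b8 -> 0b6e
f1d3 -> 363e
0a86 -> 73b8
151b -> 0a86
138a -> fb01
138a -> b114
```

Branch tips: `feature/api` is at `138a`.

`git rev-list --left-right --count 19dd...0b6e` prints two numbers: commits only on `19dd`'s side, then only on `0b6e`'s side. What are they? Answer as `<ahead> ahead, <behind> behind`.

Reachable from 19dd: {0b6e, 19dd, 363e, 5cd7, 68d9, b114}.
Reachable from 0b6e: {0b6e, 5cd7, 68d9}.
Only in 19dd's history (ahead): {19dd, 363e, b114} — 3.
Only in 0b6e's history (behind): {} — 0.

3 ahead, 0 behind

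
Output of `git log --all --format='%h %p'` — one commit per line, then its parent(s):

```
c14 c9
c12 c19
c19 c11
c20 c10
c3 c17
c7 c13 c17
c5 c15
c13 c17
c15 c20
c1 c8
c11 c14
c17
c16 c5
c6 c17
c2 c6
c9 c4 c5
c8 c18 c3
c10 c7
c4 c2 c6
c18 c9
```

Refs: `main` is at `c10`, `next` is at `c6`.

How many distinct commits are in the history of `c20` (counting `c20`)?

5

Walking parent pointers from c20: reachable set = {c10, c13, c17, c20, c7}.
That is 5 commits.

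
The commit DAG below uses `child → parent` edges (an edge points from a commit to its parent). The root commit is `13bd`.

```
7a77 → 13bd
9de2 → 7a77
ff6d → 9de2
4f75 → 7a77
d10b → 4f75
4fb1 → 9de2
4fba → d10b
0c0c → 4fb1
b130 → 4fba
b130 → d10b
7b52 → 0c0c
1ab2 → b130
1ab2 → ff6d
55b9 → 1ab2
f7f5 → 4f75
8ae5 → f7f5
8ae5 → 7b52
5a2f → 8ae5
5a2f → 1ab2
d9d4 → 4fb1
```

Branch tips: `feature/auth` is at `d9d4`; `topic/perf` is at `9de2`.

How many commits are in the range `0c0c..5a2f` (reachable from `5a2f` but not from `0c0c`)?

Reachable from 5a2f: {0c0c, 13bd, 1ab2, 4f75, 4fb1, 4fba, 5a2f, 7a77, 7b52, 8ae5, 9de2, b130, d10b, f7f5, ff6d}.
Reachable from 0c0c: {0c0c, 13bd, 4fb1, 7a77, 9de2}.
In 5a2f's history but not 0c0c's: {1ab2, 4f75, 4fba, 5a2f, 7b52, 8ae5, b130, d10b, f7f5, ff6d} — 10 commits.

10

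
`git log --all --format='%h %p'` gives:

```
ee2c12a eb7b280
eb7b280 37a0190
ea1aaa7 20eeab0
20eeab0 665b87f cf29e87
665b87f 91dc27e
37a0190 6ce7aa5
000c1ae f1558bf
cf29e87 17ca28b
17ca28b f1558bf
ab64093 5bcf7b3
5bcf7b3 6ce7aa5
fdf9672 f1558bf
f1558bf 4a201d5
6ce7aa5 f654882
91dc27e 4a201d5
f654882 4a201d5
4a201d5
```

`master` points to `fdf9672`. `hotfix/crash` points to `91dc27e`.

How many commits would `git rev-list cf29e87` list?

Walking parent pointers from cf29e87: reachable set = {17ca28b, 4a201d5, cf29e87, f1558bf}.
That is 4 commits.

4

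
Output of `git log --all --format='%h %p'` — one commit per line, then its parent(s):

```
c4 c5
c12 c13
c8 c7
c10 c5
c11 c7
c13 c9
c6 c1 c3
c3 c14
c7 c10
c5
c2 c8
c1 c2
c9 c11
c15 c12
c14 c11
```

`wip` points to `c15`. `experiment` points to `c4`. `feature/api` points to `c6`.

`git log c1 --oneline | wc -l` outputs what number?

6

Walking parent pointers from c1: reachable set = {c1, c10, c2, c5, c7, c8}.
That is 6 commits.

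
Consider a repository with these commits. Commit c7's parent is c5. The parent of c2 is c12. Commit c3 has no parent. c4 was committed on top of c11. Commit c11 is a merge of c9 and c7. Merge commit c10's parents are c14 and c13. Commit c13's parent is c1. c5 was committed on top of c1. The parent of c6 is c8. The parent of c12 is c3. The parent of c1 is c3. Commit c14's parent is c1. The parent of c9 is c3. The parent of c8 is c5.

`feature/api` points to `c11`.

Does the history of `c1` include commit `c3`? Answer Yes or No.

Yes

Ancestors of c1 (commits reachable by following parents): {c1, c3}.
c3 is in that set, so it is an ancestor of c1.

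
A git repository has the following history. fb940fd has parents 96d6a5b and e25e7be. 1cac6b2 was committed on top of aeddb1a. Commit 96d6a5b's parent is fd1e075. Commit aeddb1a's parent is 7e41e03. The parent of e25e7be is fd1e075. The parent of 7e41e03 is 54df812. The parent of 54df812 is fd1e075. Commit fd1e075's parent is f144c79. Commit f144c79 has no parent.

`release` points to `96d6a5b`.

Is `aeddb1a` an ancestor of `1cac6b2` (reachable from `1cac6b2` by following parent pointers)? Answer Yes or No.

Ancestors of 1cac6b2 (commits reachable by following parents): {1cac6b2, 54df812, 7e41e03, aeddb1a, f144c79, fd1e075}.
aeddb1a is in that set, so it is an ancestor of 1cac6b2.

Yes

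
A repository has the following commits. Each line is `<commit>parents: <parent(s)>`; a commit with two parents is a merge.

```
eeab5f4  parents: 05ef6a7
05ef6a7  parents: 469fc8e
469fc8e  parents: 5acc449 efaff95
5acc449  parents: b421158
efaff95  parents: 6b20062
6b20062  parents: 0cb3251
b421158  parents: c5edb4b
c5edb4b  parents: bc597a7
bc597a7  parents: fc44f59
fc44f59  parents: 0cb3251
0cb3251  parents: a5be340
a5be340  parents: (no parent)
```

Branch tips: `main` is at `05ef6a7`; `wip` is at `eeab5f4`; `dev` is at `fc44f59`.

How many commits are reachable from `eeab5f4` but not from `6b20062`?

Reachable from eeab5f4: {05ef6a7, 0cb3251, 469fc8e, 5acc449, 6b20062, a5be340, b421158, bc597a7, c5edb4b, eeab5f4, efaff95, fc44f59}.
Reachable from 6b20062: {0cb3251, 6b20062, a5be340}.
In eeab5f4's history but not 6b20062's: {05ef6a7, 469fc8e, 5acc449, b421158, bc597a7, c5edb4b, eeab5f4, efaff95, fc44f59} — 9 commits.

9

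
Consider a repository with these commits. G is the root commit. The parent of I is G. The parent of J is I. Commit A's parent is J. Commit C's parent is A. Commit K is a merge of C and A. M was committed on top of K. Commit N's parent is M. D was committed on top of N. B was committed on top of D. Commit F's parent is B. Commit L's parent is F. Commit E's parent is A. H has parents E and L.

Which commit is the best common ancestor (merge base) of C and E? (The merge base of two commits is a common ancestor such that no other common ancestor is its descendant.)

Ancestors of C: {A, C, G, I, J}.
Ancestors of E: {A, E, G, I, J}.
Common ancestors: {A, G, I, J}.
Among these, A is not an ancestor of any other common ancestor — it is the merge base.

A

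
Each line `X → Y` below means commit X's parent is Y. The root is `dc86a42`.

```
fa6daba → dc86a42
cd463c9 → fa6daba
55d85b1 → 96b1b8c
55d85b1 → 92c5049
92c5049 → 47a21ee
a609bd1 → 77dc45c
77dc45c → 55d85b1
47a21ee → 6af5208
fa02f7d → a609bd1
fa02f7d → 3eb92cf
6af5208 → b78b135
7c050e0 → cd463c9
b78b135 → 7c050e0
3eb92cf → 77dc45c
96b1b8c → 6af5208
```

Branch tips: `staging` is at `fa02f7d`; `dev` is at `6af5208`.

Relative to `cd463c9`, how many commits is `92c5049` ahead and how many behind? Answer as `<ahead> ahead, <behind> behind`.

Reachable from 92c5049: {47a21ee, 6af5208, 7c050e0, 92c5049, b78b135, cd463c9, dc86a42, fa6daba}.
Reachable from cd463c9: {cd463c9, dc86a42, fa6daba}.
Only in 92c5049's history (ahead): {47a21ee, 6af5208, 7c050e0, 92c5049, b78b135} — 5.
Only in cd463c9's history (behind): {} — 0.

5 ahead, 0 behind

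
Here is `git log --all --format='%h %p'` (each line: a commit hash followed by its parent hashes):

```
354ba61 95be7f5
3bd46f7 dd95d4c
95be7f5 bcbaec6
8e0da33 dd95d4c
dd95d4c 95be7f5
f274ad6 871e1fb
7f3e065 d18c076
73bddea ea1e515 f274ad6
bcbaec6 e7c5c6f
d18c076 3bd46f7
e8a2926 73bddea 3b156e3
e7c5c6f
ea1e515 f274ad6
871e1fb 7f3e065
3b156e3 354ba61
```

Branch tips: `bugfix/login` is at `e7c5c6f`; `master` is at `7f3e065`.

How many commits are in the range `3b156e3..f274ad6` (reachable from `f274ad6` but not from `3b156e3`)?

6

Reachable from f274ad6: {3bd46f7, 7f3e065, 871e1fb, 95be7f5, bcbaec6, d18c076, dd95d4c, e7c5c6f, f274ad6}.
Reachable from 3b156e3: {354ba61, 3b156e3, 95be7f5, bcbaec6, e7c5c6f}.
In f274ad6's history but not 3b156e3's: {3bd46f7, 7f3e065, 871e1fb, d18c076, dd95d4c, f274ad6} — 6 commits.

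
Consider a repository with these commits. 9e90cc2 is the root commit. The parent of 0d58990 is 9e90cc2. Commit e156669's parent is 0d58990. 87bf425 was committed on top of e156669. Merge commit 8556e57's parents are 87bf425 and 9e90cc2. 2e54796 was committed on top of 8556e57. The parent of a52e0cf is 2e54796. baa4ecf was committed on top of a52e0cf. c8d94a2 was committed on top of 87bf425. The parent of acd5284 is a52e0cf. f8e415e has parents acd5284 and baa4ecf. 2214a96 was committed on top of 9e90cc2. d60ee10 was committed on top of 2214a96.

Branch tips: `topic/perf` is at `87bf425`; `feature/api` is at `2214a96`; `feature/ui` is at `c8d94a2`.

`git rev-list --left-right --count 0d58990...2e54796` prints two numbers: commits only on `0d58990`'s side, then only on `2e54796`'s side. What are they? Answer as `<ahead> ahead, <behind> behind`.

0 ahead, 4 behind

Reachable from 0d58990: {0d58990, 9e90cc2}.
Reachable from 2e54796: {0d58990, 2e54796, 8556e57, 87bf425, 9e90cc2, e156669}.
Only in 0d58990's history (ahead): {} — 0.
Only in 2e54796's history (behind): {2e54796, 8556e57, 87bf425, e156669} — 4.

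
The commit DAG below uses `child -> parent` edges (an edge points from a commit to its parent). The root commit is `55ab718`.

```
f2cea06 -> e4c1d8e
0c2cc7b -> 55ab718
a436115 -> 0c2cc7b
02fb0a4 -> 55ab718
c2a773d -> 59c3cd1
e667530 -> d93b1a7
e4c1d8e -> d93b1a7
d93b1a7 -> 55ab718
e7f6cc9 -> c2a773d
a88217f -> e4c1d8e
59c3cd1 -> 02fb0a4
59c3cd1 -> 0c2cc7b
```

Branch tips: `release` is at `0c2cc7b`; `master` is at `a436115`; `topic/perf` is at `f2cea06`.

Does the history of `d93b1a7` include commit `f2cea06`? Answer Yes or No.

Ancestors of d93b1a7: {55ab718, d93b1a7}.
f2cea06 is not in that set, so it is not an ancestor of d93b1a7.

No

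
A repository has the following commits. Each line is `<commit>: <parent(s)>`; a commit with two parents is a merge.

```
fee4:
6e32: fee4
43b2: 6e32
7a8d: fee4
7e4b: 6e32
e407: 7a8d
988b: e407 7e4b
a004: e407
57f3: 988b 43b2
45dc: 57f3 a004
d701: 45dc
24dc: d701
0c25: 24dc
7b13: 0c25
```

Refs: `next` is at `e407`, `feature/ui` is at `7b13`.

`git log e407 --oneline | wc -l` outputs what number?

3

Walking parent pointers from e407: reachable set = {7a8d, e407, fee4}.
That is 3 commits.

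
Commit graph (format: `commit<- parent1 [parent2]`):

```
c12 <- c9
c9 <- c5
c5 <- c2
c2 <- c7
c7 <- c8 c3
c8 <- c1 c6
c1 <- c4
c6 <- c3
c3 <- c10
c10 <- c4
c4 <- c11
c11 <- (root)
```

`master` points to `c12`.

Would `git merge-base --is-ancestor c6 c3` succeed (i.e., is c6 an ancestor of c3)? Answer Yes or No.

Ancestors of c3: {c10, c11, c3, c4}.
c6 is not in that set, so it is not an ancestor of c3.

No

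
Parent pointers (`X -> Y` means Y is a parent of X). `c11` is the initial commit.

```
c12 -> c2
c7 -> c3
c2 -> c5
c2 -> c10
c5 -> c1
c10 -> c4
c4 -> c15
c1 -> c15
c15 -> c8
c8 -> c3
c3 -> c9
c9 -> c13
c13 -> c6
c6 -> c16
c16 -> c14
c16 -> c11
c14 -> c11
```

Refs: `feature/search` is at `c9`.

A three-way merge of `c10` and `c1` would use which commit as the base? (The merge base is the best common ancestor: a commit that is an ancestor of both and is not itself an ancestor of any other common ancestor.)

Ancestors of c10: {c10, c11, c13, c14, c15, c16, c3, c4, c6, c8, c9}.
Ancestors of c1: {c1, c11, c13, c14, c15, c16, c3, c6, c8, c9}.
Common ancestors: {c11, c13, c14, c15, c16, c3, c6, c8, c9}.
Among these, c15 is not an ancestor of any other common ancestor — it is the merge base.

c15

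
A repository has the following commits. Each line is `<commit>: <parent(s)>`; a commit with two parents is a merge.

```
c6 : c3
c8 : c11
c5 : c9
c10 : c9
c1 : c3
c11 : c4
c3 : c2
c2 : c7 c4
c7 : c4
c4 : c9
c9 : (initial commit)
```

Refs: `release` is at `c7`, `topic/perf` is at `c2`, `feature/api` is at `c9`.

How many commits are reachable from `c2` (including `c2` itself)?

4

Walking parent pointers from c2: reachable set = {c2, c4, c7, c9}.
That is 4 commits.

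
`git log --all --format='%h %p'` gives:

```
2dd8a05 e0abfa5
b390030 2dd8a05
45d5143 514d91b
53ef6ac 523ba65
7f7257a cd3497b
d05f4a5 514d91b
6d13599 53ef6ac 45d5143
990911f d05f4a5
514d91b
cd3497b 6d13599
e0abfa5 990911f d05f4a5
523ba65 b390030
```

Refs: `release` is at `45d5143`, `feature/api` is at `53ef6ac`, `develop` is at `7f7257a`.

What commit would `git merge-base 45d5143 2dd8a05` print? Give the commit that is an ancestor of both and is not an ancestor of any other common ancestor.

Ancestors of 45d5143: {45d5143, 514d91b}.
Ancestors of 2dd8a05: {2dd8a05, 514d91b, 990911f, d05f4a5, e0abfa5}.
Common ancestors: {514d91b}.
The only common ancestor is 514d91b, so it is the merge base.

514d91b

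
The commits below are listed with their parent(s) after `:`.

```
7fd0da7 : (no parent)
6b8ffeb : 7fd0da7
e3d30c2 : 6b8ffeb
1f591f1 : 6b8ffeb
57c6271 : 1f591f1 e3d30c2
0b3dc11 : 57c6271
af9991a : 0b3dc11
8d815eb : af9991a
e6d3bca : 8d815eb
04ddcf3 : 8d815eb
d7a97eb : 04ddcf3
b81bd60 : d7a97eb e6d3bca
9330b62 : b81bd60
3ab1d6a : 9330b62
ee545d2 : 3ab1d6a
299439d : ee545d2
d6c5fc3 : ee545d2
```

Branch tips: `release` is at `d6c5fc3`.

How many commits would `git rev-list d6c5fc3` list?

Walking parent pointers from d6c5fc3: reachable set = {04ddcf3, 0b3dc11, 1f591f1, 3ab1d6a, 57c6271, 6b8ffeb, 7fd0da7, 8d815eb, 9330b62, af9991a, b81bd60, d6c5fc3, d7a97eb, e3d30c2, e6d3bca, ee545d2}.
That is 16 commits.

16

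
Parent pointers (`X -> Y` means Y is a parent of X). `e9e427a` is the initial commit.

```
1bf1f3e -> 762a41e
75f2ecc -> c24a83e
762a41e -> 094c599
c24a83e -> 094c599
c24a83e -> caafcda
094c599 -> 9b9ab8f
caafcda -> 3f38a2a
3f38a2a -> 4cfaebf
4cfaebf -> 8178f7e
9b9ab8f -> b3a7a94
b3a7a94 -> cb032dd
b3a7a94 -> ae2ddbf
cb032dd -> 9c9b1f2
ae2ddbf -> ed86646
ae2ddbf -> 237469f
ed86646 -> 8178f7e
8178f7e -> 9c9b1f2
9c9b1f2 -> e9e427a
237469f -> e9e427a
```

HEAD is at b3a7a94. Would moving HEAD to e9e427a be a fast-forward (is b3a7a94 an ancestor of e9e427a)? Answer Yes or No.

A fast-forward from b3a7a94 to e9e427a is possible iff b3a7a94 is an ancestor of e9e427a.
Ancestors of e9e427a: {e9e427a}.
b3a7a94 is not among them, so fast-forward is not possible.

No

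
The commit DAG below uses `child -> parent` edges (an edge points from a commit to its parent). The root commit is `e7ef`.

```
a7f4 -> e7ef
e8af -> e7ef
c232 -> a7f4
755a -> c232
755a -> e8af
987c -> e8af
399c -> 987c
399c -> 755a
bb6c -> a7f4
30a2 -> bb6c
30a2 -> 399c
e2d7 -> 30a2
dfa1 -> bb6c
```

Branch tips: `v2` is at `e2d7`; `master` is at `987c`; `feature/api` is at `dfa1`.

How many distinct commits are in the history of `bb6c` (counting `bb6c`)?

3

Walking parent pointers from bb6c: reachable set = {a7f4, bb6c, e7ef}.
That is 3 commits.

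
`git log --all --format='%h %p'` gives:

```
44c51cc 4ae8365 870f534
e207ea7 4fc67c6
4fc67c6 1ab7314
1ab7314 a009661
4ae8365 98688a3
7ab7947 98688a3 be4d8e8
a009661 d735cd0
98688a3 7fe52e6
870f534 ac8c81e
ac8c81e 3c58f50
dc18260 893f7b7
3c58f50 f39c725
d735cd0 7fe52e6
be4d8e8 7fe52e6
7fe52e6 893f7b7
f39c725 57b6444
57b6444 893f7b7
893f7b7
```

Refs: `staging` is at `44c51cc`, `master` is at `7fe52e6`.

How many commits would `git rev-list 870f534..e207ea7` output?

Reachable from e207ea7: {1ab7314, 4fc67c6, 7fe52e6, 893f7b7, a009661, d735cd0, e207ea7}.
Reachable from 870f534: {3c58f50, 57b6444, 870f534, 893f7b7, ac8c81e, f39c725}.
In e207ea7's history but not 870f534's: {1ab7314, 4fc67c6, 7fe52e6, a009661, d735cd0, e207ea7} — 6 commits.

6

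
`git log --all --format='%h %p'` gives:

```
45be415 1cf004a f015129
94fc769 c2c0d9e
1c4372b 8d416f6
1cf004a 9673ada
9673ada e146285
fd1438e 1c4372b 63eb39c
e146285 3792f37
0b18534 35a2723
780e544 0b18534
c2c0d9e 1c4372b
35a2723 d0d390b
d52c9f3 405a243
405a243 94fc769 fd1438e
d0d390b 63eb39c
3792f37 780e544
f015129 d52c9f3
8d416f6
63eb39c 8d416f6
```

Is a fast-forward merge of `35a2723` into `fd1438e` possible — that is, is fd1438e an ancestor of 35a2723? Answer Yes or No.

A fast-forward from fd1438e to 35a2723 is possible iff fd1438e is an ancestor of 35a2723.
Ancestors of 35a2723: {35a2723, 63eb39c, 8d416f6, d0d390b}.
fd1438e is not among them, so fast-forward is not possible.

No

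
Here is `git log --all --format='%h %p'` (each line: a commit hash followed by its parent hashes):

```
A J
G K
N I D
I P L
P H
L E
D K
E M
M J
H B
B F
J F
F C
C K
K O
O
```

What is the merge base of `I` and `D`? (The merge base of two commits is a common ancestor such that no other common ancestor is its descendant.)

Ancestors of I: {B, C, E, F, H, I, J, K, L, M, O, P}.
Ancestors of D: {D, K, O}.
Common ancestors: {K, O}.
Among these, K is not an ancestor of any other common ancestor — it is the merge base.

K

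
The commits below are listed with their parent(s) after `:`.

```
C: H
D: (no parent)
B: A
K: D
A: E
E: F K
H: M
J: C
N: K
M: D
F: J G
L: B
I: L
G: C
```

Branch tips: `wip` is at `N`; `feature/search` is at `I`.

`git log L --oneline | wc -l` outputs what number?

12

Walking parent pointers from L: reachable set = {A, B, C, D, E, F, G, H, J, K, L, M}.
That is 12 commits.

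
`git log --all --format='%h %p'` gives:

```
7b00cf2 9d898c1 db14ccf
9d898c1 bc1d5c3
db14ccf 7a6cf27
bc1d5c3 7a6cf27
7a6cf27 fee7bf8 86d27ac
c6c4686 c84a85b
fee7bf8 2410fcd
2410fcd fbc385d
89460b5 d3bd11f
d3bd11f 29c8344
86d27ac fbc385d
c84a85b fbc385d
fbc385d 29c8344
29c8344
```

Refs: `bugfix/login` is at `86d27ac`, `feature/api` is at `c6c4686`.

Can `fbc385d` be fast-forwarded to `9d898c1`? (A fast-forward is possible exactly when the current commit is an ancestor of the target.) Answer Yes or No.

A fast-forward from fbc385d to 9d898c1 is possible iff fbc385d is an ancestor of 9d898c1.
Ancestors of 9d898c1: {2410fcd, 29c8344, 7a6cf27, 86d27ac, 9d898c1, bc1d5c3, fbc385d, fee7bf8}.
fbc385d is among them, so fast-forward is possible.

Yes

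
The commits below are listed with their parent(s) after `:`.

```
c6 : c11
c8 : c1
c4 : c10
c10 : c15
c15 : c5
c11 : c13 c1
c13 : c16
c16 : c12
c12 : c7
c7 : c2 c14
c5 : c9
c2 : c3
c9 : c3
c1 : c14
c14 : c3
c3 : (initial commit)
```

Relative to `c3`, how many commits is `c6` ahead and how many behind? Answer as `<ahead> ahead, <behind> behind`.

Reachable from c6: {c1, c11, c12, c13, c14, c16, c2, c3, c6, c7}.
Reachable from c3: {c3}.
Only in c6's history (ahead): {c1, c11, c12, c13, c14, c16, c2, c6, c7} — 9.
Only in c3's history (behind): {} — 0.

9 ahead, 0 behind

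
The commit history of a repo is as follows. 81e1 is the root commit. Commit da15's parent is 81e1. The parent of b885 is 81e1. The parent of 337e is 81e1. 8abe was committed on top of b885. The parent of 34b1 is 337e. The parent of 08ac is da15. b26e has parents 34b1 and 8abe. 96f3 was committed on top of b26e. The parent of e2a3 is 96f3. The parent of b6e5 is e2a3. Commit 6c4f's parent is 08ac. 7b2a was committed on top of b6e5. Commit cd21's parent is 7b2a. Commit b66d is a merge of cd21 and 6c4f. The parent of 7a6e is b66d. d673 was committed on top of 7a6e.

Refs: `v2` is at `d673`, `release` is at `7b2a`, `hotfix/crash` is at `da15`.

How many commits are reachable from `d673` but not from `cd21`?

Reachable from d673: {08ac, 337e, 34b1, 6c4f, 7a6e, 7b2a, 81e1, 8abe, 96f3, b26e, b66d, b6e5, b885, cd21, d673, da15, e2a3}.
Reachable from cd21: {337e, 34b1, 7b2a, 81e1, 8abe, 96f3, b26e, b6e5, b885, cd21, e2a3}.
In d673's history but not cd21's: {08ac, 6c4f, 7a6e, b66d, d673, da15} — 6 commits.

6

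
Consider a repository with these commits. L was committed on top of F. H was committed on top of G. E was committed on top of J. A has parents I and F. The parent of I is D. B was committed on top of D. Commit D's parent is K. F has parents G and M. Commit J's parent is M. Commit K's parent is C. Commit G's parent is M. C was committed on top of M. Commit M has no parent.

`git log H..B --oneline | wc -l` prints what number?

Reachable from B: {B, C, D, K, M}.
Reachable from H: {G, H, M}.
In B's history but not H's: {B, C, D, K} — 4 commits.

4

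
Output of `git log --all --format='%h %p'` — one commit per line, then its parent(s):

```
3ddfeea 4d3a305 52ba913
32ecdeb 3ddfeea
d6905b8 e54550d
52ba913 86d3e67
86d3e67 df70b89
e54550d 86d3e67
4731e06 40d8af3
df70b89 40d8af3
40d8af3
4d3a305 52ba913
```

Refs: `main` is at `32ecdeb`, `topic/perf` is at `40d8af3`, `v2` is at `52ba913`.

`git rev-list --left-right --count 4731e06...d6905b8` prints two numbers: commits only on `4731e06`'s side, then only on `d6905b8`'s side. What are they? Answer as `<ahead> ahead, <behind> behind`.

1 ahead, 4 behind

Reachable from 4731e06: {40d8af3, 4731e06}.
Reachable from d6905b8: {40d8af3, 86d3e67, d6905b8, df70b89, e54550d}.
Only in 4731e06's history (ahead): {4731e06} — 1.
Only in d6905b8's history (behind): {86d3e67, d6905b8, df70b89, e54550d} — 4.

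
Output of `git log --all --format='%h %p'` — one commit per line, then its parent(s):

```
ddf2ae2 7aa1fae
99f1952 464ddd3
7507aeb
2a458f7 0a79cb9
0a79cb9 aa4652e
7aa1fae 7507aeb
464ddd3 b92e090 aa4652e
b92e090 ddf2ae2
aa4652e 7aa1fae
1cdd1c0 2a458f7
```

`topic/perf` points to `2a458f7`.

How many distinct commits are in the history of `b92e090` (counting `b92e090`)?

4

Walking parent pointers from b92e090: reachable set = {7507aeb, 7aa1fae, b92e090, ddf2ae2}.
That is 4 commits.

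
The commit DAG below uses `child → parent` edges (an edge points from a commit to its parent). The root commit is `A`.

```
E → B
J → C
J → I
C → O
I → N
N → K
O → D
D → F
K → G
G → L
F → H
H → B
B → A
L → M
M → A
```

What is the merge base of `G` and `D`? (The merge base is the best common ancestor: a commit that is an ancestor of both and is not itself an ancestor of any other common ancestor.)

Ancestors of G: {A, G, L, M}.
Ancestors of D: {A, B, D, F, H}.
Common ancestors: {A}.
The only common ancestor is A, so it is the merge base.

A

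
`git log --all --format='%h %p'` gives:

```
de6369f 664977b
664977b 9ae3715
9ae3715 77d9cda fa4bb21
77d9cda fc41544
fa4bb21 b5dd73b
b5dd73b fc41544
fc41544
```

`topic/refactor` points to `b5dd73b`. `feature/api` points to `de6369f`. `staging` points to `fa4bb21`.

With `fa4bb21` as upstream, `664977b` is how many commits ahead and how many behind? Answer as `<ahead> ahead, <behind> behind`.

3 ahead, 0 behind

Reachable from 664977b: {664977b, 77d9cda, 9ae3715, b5dd73b, fa4bb21, fc41544}.
Reachable from fa4bb21: {b5dd73b, fa4bb21, fc41544}.
Only in 664977b's history (ahead): {664977b, 77d9cda, 9ae3715} — 3.
Only in fa4bb21's history (behind): {} — 0.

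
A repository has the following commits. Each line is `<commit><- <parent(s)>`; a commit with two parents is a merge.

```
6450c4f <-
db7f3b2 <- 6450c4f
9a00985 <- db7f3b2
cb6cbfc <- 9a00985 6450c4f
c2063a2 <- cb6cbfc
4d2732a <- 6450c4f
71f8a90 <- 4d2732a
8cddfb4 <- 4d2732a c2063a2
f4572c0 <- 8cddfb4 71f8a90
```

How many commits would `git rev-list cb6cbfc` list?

4

Walking parent pointers from cb6cbfc: reachable set = {6450c4f, 9a00985, cb6cbfc, db7f3b2}.
That is 4 commits.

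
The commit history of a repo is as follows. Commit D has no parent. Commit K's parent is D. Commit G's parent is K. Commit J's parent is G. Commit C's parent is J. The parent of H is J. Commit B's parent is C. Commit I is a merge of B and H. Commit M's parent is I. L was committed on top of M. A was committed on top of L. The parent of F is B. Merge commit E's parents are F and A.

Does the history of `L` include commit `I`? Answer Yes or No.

Ancestors of L (commits reachable by following parents): {B, C, D, G, H, I, J, K, L, M}.
I is in that set, so it is an ancestor of L.

Yes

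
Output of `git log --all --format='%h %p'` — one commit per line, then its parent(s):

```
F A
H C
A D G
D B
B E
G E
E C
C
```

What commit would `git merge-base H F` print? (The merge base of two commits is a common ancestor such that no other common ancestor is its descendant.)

C

Ancestors of H: {C, H}.
Ancestors of F: {A, B, C, D, E, F, G}.
Common ancestors: {C}.
The only common ancestor is C, so it is the merge base.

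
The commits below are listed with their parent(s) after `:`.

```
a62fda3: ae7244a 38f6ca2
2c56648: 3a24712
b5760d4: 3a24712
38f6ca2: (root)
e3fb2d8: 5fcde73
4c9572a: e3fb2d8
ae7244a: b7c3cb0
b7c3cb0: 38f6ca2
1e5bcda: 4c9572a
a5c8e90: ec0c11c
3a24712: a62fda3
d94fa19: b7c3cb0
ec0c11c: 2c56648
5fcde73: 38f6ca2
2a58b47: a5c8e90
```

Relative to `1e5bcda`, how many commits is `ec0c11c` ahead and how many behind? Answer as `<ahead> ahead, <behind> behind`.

6 ahead, 4 behind

Reachable from ec0c11c: {2c56648, 38f6ca2, 3a24712, a62fda3, ae7244a, b7c3cb0, ec0c11c}.
Reachable from 1e5bcda: {1e5bcda, 38f6ca2, 4c9572a, 5fcde73, e3fb2d8}.
Only in ec0c11c's history (ahead): {2c56648, 3a24712, a62fda3, ae7244a, b7c3cb0, ec0c11c} — 6.
Only in 1e5bcda's history (behind): {1e5bcda, 4c9572a, 5fcde73, e3fb2d8} — 4.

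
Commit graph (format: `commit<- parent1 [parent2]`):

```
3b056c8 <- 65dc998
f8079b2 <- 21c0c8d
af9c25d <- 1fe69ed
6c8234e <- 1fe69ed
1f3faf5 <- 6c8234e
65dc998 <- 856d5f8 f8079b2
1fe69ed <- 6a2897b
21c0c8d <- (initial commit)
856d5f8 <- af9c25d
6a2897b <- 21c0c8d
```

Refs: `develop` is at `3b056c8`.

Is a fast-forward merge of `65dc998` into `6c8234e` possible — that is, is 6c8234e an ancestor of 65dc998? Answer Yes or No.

A fast-forward from 6c8234e to 65dc998 is possible iff 6c8234e is an ancestor of 65dc998.
Ancestors of 65dc998: {1fe69ed, 21c0c8d, 65dc998, 6a2897b, 856d5f8, af9c25d, f8079b2}.
6c8234e is not among them, so fast-forward is not possible.

No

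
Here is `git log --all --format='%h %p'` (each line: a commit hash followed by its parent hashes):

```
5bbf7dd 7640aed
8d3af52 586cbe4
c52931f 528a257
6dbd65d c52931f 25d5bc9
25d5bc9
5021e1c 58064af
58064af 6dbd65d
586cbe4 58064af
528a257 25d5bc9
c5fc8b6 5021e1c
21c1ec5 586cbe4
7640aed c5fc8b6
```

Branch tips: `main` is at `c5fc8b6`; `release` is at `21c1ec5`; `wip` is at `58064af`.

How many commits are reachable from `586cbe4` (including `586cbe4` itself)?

Walking parent pointers from 586cbe4: reachable set = {25d5bc9, 528a257, 58064af, 586cbe4, 6dbd65d, c52931f}.
That is 6 commits.

6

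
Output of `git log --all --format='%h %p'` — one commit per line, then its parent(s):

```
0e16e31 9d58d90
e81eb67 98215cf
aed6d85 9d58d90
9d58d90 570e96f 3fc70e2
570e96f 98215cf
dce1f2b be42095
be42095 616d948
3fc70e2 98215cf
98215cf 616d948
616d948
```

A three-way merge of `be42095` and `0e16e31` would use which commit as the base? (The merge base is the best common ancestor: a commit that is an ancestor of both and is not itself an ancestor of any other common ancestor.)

616d948

Ancestors of be42095: {616d948, be42095}.
Ancestors of 0e16e31: {0e16e31, 3fc70e2, 570e96f, 616d948, 98215cf, 9d58d90}.
Common ancestors: {616d948}.
The only common ancestor is 616d948, so it is the merge base.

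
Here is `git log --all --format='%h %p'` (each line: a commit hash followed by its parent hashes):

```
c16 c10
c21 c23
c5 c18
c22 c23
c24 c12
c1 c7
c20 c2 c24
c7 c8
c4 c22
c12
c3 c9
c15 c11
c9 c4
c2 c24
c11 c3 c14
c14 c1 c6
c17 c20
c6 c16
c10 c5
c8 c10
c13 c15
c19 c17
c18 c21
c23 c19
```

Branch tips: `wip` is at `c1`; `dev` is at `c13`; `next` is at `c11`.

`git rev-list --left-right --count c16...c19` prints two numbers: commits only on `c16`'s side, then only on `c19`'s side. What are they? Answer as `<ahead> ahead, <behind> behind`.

6 ahead, 0 behind

Reachable from c16: {c10, c12, c16, c17, c18, c19, c2, c20, c21, c23, c24, c5}.
Reachable from c19: {c12, c17, c19, c2, c20, c24}.
Only in c16's history (ahead): {c10, c16, c18, c21, c23, c5} — 6.
Only in c19's history (behind): {} — 0.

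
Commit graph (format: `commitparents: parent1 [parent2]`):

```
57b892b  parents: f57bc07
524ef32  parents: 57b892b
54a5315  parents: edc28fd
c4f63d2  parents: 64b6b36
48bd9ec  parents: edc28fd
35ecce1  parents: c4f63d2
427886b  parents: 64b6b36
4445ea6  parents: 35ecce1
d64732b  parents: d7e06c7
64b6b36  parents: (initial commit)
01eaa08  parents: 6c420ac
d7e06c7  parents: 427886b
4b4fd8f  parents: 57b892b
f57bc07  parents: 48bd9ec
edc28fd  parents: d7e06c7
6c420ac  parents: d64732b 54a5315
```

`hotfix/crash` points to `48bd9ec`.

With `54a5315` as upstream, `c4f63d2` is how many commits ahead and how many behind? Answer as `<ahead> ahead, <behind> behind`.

1 ahead, 4 behind

Reachable from c4f63d2: {64b6b36, c4f63d2}.
Reachable from 54a5315: {427886b, 54a5315, 64b6b36, d7e06c7, edc28fd}.
Only in c4f63d2's history (ahead): {c4f63d2} — 1.
Only in 54a5315's history (behind): {427886b, 54a5315, d7e06c7, edc28fd} — 4.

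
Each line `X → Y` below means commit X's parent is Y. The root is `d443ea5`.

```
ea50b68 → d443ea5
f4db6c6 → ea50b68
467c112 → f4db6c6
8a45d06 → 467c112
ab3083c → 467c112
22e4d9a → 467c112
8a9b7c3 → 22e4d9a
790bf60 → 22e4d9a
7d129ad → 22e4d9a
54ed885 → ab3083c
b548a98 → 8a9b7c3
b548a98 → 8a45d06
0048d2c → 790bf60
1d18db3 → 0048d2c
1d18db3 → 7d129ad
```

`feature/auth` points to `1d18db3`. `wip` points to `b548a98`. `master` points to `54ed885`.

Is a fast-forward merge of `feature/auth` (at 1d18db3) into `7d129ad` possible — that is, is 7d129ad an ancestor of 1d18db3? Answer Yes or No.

A fast-forward from 7d129ad to 1d18db3 is possible iff 7d129ad is an ancestor of 1d18db3.
Ancestors of 1d18db3: {0048d2c, 1d18db3, 22e4d9a, 467c112, 790bf60, 7d129ad, d443ea5, ea50b68, f4db6c6}.
7d129ad is among them, so fast-forward is possible.

Yes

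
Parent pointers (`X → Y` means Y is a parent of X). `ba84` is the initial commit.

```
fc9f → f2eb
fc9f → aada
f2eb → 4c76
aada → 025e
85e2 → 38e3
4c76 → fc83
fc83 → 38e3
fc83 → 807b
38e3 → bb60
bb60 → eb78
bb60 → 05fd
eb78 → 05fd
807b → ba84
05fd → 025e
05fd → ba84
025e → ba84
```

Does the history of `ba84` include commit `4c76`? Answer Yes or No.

No

Ancestors of ba84: {ba84}.
4c76 is not in that set, so it is not an ancestor of ba84.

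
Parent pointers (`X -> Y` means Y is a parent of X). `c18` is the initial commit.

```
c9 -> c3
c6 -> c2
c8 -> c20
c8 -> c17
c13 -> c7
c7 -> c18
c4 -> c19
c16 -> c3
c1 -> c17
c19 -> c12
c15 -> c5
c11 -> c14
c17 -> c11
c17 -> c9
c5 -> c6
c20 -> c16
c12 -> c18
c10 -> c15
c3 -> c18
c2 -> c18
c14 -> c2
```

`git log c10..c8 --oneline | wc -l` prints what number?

Reachable from c8: {c11, c14, c16, c17, c18, c2, c20, c3, c8, c9}.
Reachable from c10: {c10, c15, c18, c2, c5, c6}.
In c8's history but not c10's: {c11, c14, c16, c17, c20, c3, c8, c9} — 8 commits.

8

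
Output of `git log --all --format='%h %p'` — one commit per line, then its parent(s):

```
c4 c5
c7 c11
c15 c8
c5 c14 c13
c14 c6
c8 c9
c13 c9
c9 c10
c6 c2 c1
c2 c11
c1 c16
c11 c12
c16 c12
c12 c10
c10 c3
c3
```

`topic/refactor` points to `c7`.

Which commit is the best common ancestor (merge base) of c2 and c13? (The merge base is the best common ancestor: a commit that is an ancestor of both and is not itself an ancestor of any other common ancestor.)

c10

Ancestors of c2: {c10, c11, c12, c2, c3}.
Ancestors of c13: {c10, c13, c3, c9}.
Common ancestors: {c10, c3}.
Among these, c10 is not an ancestor of any other common ancestor — it is the merge base.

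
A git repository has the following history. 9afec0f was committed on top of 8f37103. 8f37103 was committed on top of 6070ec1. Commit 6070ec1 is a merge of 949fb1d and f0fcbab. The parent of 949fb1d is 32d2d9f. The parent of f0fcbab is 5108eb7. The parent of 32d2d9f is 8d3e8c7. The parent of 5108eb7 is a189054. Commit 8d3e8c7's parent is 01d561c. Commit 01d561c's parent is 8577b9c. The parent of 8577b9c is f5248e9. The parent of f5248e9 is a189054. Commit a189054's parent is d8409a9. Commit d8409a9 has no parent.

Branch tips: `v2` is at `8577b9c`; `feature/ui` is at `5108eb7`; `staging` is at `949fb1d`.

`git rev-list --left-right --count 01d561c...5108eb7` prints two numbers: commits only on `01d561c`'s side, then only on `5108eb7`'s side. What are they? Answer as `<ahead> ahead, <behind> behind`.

Reachable from 01d561c: {01d561c, 8577b9c, a189054, d8409a9, f5248e9}.
Reachable from 5108eb7: {5108eb7, a189054, d8409a9}.
Only in 01d561c's history (ahead): {01d561c, 8577b9c, f5248e9} — 3.
Only in 5108eb7's history (behind): {5108eb7} — 1.

3 ahead, 1 behind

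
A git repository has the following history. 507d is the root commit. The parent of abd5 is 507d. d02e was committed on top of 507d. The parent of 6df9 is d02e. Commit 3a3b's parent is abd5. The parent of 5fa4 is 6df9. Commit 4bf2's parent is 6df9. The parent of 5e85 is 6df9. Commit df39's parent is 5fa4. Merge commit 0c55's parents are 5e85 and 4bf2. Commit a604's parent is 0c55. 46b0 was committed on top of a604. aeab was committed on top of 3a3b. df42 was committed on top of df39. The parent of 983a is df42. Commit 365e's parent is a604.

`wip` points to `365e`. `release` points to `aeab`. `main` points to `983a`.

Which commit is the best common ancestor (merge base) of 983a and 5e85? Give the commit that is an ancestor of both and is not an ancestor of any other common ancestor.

6df9

Ancestors of 983a: {507d, 5fa4, 6df9, 983a, d02e, df39, df42}.
Ancestors of 5e85: {507d, 5e85, 6df9, d02e}.
Common ancestors: {507d, 6df9, d02e}.
Among these, 6df9 is not an ancestor of any other common ancestor — it is the merge base.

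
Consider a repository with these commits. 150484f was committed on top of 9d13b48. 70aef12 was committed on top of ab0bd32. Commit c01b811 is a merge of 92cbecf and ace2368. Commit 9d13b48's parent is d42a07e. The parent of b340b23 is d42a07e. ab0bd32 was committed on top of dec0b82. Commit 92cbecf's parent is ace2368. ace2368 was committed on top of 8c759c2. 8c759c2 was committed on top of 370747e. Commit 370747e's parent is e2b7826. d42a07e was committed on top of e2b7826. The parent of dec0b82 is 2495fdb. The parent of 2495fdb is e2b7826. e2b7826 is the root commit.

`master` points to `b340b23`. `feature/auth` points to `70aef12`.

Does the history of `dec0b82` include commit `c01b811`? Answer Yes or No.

Ancestors of dec0b82: {2495fdb, dec0b82, e2b7826}.
c01b811 is not in that set, so it is not an ancestor of dec0b82.

No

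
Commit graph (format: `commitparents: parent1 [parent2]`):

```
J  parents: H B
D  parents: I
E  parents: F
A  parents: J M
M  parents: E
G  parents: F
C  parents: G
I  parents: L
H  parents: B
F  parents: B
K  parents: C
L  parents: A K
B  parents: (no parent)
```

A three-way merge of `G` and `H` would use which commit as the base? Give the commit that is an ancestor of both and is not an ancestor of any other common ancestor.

B

Ancestors of G: {B, F, G}.
Ancestors of H: {B, H}.
Common ancestors: {B}.
The only common ancestor is B, so it is the merge base.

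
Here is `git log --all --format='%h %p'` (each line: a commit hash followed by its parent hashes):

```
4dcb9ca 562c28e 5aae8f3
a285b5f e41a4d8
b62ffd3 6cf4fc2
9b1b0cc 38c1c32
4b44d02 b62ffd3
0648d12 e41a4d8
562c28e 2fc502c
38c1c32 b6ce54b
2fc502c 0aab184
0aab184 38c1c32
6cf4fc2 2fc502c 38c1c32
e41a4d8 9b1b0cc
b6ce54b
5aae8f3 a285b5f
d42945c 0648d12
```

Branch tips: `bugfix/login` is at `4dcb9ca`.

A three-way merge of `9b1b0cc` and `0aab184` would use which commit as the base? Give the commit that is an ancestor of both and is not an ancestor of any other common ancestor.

Ancestors of 9b1b0cc: {38c1c32, 9b1b0cc, b6ce54b}.
Ancestors of 0aab184: {0aab184, 38c1c32, b6ce54b}.
Common ancestors: {38c1c32, b6ce54b}.
Among these, 38c1c32 is not an ancestor of any other common ancestor — it is the merge base.

38c1c32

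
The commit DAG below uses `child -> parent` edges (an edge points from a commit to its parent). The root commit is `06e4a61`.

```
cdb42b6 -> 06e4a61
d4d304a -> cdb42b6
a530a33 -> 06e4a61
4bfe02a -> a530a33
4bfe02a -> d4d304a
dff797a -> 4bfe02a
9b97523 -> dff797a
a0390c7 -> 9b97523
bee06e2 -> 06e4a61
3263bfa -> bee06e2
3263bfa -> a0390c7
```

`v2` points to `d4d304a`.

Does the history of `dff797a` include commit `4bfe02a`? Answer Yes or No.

Yes

Ancestors of dff797a (commits reachable by following parents): {06e4a61, 4bfe02a, a530a33, cdb42b6, d4d304a, dff797a}.
4bfe02a is in that set, so it is an ancestor of dff797a.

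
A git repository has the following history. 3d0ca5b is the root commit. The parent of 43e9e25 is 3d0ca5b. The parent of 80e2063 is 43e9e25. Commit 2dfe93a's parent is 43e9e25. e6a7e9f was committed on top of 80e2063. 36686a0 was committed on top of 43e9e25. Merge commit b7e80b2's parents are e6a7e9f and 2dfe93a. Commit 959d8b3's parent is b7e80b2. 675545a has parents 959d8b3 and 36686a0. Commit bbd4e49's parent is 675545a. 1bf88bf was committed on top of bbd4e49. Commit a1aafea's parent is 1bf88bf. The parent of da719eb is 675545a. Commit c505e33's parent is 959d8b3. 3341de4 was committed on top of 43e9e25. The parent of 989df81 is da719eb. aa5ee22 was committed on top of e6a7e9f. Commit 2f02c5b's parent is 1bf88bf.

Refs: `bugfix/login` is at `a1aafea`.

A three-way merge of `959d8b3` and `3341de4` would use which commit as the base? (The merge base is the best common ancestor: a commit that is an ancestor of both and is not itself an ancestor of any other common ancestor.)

Ancestors of 959d8b3: {2dfe93a, 3d0ca5b, 43e9e25, 80e2063, 959d8b3, b7e80b2, e6a7e9f}.
Ancestors of 3341de4: {3341de4, 3d0ca5b, 43e9e25}.
Common ancestors: {3d0ca5b, 43e9e25}.
Among these, 43e9e25 is not an ancestor of any other common ancestor — it is the merge base.

43e9e25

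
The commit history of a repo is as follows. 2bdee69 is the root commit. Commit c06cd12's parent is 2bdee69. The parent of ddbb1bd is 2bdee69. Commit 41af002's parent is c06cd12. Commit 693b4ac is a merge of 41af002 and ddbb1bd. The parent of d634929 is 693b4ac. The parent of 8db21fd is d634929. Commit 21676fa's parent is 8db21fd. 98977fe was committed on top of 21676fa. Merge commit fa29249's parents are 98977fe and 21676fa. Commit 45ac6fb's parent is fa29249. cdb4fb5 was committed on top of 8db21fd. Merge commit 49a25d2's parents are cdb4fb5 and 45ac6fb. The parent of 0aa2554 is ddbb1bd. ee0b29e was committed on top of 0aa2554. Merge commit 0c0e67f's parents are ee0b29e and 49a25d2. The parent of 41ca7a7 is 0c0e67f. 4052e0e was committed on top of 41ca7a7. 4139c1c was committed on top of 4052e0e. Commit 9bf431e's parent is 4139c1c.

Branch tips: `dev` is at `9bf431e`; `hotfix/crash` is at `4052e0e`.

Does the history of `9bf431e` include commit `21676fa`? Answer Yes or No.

Ancestors of 9bf431e (commits reachable by following parents): {0aa2554, 0c0e67f, 21676fa, 2bdee69, 4052e0e, 4139c1c, 41af002, 41ca7a7, 45ac6fb, 49a25d2, 693b4ac, 8db21fd, 98977fe, 9bf431e, c06cd12, cdb4fb5, d634929, ddbb1bd, ee0b29e, fa29249}.
21676fa is in that set, so it is an ancestor of 9bf431e.

Yes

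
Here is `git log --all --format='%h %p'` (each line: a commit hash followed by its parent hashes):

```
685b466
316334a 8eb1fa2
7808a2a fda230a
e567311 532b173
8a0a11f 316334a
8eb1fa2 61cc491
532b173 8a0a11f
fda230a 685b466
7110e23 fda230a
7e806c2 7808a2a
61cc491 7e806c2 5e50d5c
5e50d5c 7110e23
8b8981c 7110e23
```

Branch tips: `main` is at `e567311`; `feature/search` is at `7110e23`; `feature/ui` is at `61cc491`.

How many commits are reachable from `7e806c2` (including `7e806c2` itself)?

4

Walking parent pointers from 7e806c2: reachable set = {685b466, 7808a2a, 7e806c2, fda230a}.
That is 4 commits.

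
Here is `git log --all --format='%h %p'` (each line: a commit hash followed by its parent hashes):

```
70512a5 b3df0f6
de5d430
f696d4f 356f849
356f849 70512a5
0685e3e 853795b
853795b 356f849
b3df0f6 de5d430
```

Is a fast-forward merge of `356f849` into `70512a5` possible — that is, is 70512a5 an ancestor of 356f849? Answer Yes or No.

Yes

A fast-forward from 70512a5 to 356f849 is possible iff 70512a5 is an ancestor of 356f849.
Ancestors of 356f849: {356f849, 70512a5, b3df0f6, de5d430}.
70512a5 is among them, so fast-forward is possible.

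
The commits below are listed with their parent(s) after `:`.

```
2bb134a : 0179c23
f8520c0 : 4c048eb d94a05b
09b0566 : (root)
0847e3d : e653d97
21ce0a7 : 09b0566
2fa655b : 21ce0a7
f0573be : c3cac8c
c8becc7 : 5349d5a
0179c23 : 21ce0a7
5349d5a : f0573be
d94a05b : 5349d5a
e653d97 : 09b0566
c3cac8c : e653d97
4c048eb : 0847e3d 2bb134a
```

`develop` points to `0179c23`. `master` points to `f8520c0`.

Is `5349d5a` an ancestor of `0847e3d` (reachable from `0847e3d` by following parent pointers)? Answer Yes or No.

No

Ancestors of 0847e3d: {0847e3d, 09b0566, e653d97}.
5349d5a is not in that set, so it is not an ancestor of 0847e3d.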